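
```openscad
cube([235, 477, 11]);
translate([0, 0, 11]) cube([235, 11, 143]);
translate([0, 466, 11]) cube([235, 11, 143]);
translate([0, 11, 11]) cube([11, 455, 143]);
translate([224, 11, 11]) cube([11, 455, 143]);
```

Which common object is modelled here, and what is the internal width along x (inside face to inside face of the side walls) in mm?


An open box. The internal width is 213 mm.

A 235×477 base slab with four walls standing on it — an open box. The base is 235 mm wide and the walls are 11 mm thick, so the internal width is 235 − 2 × 11 = 213 mm.


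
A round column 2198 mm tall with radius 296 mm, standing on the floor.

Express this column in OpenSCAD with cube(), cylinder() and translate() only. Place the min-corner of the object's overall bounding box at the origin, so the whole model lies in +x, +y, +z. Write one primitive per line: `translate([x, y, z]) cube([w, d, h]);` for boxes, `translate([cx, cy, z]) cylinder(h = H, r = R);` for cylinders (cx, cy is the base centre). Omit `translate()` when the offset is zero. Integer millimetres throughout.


translate([296, 296, 0]) cylinder(h = 2198, r = 296);


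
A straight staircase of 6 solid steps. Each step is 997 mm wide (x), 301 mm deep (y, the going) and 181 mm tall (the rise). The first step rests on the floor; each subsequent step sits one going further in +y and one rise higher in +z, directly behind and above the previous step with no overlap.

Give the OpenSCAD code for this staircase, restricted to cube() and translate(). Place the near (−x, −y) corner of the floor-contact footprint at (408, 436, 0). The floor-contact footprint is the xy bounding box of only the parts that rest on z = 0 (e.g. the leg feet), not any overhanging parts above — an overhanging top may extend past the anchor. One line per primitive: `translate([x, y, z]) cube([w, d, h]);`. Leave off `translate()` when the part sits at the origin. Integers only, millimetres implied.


translate([408, 436, 0]) cube([997, 301, 181]);
translate([408, 737, 181]) cube([997, 301, 181]);
translate([408, 1038, 362]) cube([997, 301, 181]);
translate([408, 1339, 543]) cube([997, 301, 181]);
translate([408, 1640, 724]) cube([997, 301, 181]);
translate([408, 1941, 905]) cube([997, 301, 181]);


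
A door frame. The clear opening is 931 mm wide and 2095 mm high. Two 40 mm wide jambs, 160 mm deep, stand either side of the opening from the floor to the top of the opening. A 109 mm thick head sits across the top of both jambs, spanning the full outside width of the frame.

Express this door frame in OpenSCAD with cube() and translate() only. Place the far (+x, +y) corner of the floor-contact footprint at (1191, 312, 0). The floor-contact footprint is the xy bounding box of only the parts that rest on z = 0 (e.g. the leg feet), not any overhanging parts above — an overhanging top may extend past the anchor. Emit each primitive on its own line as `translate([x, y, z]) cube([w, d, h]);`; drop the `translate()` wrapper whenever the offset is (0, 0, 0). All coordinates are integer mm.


translate([180, 152, 0]) cube([40, 160, 2095]);
translate([1151, 152, 0]) cube([40, 160, 2095]);
translate([180, 152, 2095]) cube([1011, 160, 109]);


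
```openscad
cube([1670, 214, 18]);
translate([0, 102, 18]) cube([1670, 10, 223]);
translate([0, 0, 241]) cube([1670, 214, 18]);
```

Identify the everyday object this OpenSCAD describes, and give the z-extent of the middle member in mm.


An I-beam. The web height is 223 mm.

Two wide flanges with a thin centred web — an I-beam. Overall 259 mm minus two 18 mm flanges gives a web of 259 − 2·18 = 223 mm.


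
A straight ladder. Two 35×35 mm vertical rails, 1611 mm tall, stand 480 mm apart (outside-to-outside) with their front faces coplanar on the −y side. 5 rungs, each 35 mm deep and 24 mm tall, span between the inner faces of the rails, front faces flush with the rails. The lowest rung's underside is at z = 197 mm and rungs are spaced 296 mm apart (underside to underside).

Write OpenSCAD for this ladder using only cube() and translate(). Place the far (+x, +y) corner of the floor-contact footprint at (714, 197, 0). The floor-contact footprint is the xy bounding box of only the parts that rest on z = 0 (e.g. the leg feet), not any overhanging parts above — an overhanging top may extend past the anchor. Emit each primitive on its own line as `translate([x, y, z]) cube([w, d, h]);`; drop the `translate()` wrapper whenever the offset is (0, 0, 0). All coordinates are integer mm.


// rung span = 480 - 2*35 = 410
// rung[k] z = 197 + k*296
translate([234, 162, 0]) cube([35, 35, 1611]);
translate([679, 162, 0]) cube([35, 35, 1611]);
translate([269, 162, 197]) cube([410, 35, 24]);
translate([269, 162, 493]) cube([410, 35, 24]);
translate([269, 162, 789]) cube([410, 35, 24]);
translate([269, 162, 1085]) cube([410, 35, 24]);
translate([269, 162, 1381]) cube([410, 35, 24]);


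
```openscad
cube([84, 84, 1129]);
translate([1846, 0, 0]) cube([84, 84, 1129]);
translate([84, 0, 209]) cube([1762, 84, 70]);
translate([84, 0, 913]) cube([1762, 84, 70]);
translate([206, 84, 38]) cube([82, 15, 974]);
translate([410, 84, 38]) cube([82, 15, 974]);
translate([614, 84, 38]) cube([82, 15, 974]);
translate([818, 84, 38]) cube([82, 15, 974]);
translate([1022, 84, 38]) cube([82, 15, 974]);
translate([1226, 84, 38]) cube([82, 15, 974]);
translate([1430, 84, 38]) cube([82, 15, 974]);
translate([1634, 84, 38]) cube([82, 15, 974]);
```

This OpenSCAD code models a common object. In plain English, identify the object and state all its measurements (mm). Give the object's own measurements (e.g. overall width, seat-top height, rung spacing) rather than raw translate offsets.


A fence section. Two 84×84 mm posts, 1129 mm tall, stand on the floor with a clear span of 1762 mm between their inner faces. Two horizontal rails of 84×70 mm section span the gap between the posts with their undersides at z = 209 mm and z = 913 mm, flush with the posts' −y face. 8 pickets, each 82 mm wide, 15 mm thick and 974 mm tall, are fixed to the +y face of the rails with their bottoms at z = 38 mm, spaced across the span with a 122 mm gap after the −x post and between neighbouring pickets, with 130 mm left before the +x post.


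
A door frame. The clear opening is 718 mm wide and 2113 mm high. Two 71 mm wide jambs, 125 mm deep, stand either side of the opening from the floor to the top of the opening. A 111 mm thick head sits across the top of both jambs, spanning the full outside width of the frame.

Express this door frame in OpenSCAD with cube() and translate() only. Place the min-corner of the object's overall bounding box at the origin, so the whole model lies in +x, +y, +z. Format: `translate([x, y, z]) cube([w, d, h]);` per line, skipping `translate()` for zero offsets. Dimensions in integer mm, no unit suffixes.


cube([71, 125, 2113]);
translate([789, 0, 0]) cube([71, 125, 2113]);
translate([0, 0, 2113]) cube([860, 125, 111]);


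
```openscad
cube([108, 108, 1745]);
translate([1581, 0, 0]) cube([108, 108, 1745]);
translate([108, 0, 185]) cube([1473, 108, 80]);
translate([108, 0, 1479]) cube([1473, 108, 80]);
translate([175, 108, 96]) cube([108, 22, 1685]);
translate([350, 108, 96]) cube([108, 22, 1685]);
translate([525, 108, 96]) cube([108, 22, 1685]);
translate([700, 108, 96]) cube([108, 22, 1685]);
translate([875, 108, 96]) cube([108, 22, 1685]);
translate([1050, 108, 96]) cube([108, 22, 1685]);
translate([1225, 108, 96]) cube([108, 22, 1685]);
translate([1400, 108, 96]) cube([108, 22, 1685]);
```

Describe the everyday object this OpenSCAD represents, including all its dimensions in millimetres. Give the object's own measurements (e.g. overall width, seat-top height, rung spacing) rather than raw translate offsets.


A fence section. Two 108×108 mm posts, 1745 mm tall, stand on the floor with a clear span of 1473 mm between their inner faces. Two horizontal rails of 108×80 mm section span the gap between the posts with their undersides at z = 185 mm and z = 1479 mm, flush with the posts' −y face. 8 pickets, each 108 mm wide, 22 mm thick and 1685 mm tall, are fixed to the +y face of the rails with their bottoms at z = 96 mm, spaced across the span with a 67 mm gap after the −x post and between neighbouring pickets, with 73 mm left before the +x post.


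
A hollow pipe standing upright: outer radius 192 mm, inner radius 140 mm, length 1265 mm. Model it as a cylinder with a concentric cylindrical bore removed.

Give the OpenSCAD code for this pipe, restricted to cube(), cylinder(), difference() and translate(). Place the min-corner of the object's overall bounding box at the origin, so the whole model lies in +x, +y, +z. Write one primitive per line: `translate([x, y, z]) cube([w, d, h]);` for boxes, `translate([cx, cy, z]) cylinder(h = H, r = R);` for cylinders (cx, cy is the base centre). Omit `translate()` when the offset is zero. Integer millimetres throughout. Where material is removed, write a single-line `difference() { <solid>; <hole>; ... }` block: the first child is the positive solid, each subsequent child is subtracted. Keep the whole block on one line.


difference() { translate([192, 192, 0]) cylinder(h = 1265, r = 192); translate([192, 192, 0]) cylinder(h = 1265, r = 140); }


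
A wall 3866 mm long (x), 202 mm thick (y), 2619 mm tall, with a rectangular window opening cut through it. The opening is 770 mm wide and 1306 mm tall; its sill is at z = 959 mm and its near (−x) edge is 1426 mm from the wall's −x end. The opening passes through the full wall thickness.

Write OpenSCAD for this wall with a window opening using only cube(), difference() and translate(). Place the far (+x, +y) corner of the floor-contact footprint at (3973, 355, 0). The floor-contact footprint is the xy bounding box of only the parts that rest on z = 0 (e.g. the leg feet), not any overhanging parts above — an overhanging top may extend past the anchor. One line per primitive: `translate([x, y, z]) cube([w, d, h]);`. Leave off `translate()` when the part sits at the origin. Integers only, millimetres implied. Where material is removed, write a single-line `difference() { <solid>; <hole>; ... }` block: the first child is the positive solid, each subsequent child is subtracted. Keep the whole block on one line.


difference() { translate([107, 153, 0]) cube([3866, 202, 2619]); translate([1533, 153, 959]) cube([770, 202, 1306]); }


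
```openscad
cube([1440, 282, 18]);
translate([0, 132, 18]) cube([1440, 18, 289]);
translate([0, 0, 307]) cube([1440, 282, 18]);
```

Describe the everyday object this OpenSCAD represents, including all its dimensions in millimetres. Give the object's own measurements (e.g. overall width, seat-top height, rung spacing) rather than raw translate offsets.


An I-beam lying along x, 1440 mm long. Overall section height 325 mm. Two flanges 282 mm wide (y) and 18 mm thick, one on the floor and one at the top; a web 18 mm thick runs between them, centred on the flange width.


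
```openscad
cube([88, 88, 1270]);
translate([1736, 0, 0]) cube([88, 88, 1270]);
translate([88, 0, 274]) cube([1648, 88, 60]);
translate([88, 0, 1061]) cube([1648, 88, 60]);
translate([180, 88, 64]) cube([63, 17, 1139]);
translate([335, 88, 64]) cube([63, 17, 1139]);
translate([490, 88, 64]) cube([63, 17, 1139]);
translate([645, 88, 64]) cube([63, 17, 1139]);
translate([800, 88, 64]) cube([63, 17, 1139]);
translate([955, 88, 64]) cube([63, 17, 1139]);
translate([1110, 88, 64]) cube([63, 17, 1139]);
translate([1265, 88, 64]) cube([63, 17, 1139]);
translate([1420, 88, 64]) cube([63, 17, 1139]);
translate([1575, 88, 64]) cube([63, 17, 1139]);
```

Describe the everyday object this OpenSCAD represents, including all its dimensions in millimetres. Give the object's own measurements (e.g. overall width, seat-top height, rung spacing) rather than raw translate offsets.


A fence section. Two 88×88 mm posts, 1270 mm tall, stand on the floor with a clear span of 1648 mm between their inner faces. Two horizontal rails of 88×60 mm section span the gap between the posts with their undersides at z = 274 mm and z = 1061 mm, flush with the posts' −y face. 10 pickets, each 63 mm wide, 17 mm thick and 1139 mm tall, are fixed to the +y face of the rails with their bottoms at z = 64 mm, spaced across the span with a 92 mm gap after the −x post and between neighbouring pickets, with 98 mm left before the +x post.


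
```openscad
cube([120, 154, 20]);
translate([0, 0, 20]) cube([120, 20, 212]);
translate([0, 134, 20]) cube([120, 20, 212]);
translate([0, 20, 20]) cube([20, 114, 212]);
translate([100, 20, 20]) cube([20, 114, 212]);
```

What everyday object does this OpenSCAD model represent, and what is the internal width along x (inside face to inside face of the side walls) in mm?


An open box. The internal width is 80 mm.

A 120×154 base slab with four walls standing on it — an open box. The base is 120 mm wide and the walls are 20 mm thick, so the internal width is 120 − 2 × 20 = 80 mm.


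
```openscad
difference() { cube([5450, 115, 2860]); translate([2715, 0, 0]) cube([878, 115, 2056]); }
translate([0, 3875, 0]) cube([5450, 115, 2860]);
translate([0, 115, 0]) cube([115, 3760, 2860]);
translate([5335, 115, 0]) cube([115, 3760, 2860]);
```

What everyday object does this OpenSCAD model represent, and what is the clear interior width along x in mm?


A single room. The interior width is 5220 mm.

Four walls enclosing a rectangle with a door in the front wall — a room. Outside width 5450 minus two 115 mm walls gives 5220 mm.


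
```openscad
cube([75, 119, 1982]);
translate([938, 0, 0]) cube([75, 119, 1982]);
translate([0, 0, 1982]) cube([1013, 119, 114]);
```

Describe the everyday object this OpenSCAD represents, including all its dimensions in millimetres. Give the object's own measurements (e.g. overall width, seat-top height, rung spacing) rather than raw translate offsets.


A door frame. The clear opening is 863 mm wide and 1982 mm high. Two 75 mm wide jambs, 119 mm deep, stand either side of the opening from the floor to the top of the opening. A 114 mm thick head sits across the top of both jambs, spanning the full outside width of the frame.


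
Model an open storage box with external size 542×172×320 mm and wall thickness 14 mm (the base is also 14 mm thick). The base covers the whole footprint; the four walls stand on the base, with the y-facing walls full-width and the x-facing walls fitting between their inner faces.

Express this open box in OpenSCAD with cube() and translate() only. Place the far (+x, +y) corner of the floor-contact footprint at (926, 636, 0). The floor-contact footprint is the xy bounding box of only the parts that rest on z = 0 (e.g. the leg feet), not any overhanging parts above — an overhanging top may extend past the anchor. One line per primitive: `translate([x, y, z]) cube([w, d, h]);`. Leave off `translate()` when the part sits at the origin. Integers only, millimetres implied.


translate([384, 464, 0]) cube([542, 172, 14]);
translate([384, 464, 14]) cube([542, 14, 306]);
translate([384, 622, 14]) cube([542, 14, 306]);
translate([384, 478, 14]) cube([14, 144, 306]);
translate([912, 478, 14]) cube([14, 144, 306]);


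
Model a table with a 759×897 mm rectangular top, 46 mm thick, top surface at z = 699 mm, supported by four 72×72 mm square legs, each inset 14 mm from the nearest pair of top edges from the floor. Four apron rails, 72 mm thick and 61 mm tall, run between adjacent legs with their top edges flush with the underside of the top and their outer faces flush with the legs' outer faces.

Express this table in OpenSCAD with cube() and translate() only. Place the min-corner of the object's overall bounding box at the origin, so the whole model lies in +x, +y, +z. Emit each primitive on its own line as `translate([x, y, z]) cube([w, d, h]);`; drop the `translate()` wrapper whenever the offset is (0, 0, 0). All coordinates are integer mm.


// leg_h = 699 - 46 = 653
// apron z = 653 - 61 = 592
translate([0, 0, 653]) cube([759, 897, 46]);
translate([14, 14, 0]) cube([72, 72, 653]);
translate([673, 14, 0]) cube([72, 72, 653]);
translate([14, 811, 0]) cube([72, 72, 653]);
translate([673, 811, 0]) cube([72, 72, 653]);
translate([86, 14, 592]) cube([587, 72, 61]);
translate([86, 811, 592]) cube([587, 72, 61]);
translate([14, 86, 592]) cube([72, 725, 61]);
translate([673, 86, 592]) cube([72, 725, 61]);


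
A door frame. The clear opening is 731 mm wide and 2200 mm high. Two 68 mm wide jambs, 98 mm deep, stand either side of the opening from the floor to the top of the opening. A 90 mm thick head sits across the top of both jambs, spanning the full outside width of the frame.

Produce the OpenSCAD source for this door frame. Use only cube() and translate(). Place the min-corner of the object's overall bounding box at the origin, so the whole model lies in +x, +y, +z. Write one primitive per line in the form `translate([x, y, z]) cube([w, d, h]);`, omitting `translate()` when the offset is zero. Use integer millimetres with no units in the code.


cube([68, 98, 2200]);
translate([799, 0, 0]) cube([68, 98, 2200]);
translate([0, 0, 2200]) cube([867, 98, 90]);


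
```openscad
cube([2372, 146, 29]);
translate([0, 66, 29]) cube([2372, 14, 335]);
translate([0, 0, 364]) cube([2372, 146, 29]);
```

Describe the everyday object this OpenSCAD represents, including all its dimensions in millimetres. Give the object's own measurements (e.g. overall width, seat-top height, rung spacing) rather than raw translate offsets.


An I-beam lying along x, 2372 mm long. Overall section height 393 mm. Two flanges 146 mm wide (y) and 29 mm thick, one on the floor and one at the top; a web 14 mm thick runs between them, centred on the flange width.


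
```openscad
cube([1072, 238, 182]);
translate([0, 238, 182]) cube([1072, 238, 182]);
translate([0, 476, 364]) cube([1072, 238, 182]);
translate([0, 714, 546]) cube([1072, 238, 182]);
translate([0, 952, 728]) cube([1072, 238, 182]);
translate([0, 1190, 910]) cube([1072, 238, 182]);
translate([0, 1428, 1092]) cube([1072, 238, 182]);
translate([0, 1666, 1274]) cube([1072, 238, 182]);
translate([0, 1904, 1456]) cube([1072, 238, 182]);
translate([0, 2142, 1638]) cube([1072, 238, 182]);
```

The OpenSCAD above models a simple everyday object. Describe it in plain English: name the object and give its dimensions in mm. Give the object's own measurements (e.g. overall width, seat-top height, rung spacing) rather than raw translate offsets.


A straight staircase of 10 solid steps. Each step is 1072 mm wide (x), 238 mm deep (y, the going) and 182 mm tall (the rise). The first step rests on the floor; each subsequent step sits one going further in +y and one rise higher in +z, directly behind and above the previous step with no overlap.


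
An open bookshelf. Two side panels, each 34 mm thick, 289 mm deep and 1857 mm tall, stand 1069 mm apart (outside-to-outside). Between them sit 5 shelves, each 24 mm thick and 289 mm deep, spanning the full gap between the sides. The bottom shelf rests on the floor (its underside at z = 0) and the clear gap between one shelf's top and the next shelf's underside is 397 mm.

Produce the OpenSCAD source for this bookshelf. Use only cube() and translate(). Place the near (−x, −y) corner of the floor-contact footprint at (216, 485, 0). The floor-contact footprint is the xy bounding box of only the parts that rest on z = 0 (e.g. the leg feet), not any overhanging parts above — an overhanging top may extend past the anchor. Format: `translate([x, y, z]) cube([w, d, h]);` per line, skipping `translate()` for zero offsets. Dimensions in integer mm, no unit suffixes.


translate([216, 485, 0]) cube([34, 289, 1857]);
translate([1251, 485, 0]) cube([34, 289, 1857]);
translate([250, 485, 0]) cube([1001, 289, 24]);
translate([250, 485, 421]) cube([1001, 289, 24]);
translate([250, 485, 842]) cube([1001, 289, 24]);
translate([250, 485, 1263]) cube([1001, 289, 24]);
translate([250, 485, 1684]) cube([1001, 289, 24]);


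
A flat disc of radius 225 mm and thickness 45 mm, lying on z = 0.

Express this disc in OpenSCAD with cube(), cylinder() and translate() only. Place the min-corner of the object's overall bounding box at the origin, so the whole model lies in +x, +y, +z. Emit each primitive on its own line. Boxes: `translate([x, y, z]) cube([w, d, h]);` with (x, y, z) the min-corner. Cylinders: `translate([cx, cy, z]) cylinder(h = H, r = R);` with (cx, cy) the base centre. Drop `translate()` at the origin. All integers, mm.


translate([225, 225, 0]) cylinder(h = 45, r = 225);


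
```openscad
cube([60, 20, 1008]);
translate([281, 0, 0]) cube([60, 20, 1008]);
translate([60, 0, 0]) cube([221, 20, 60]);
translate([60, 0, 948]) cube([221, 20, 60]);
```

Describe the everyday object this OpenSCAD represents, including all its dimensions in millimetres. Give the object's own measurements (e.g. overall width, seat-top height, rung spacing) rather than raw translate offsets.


A rectangular picture frame lying in the x–z plane (depth along y). The opening is 221 mm wide (x) by 888 mm tall (z), surrounded by a border 60 mm wide on all four sides. The frame is 20 mm deep and is made of two full-height vertical stiles with two horizontal rails fitted between them.


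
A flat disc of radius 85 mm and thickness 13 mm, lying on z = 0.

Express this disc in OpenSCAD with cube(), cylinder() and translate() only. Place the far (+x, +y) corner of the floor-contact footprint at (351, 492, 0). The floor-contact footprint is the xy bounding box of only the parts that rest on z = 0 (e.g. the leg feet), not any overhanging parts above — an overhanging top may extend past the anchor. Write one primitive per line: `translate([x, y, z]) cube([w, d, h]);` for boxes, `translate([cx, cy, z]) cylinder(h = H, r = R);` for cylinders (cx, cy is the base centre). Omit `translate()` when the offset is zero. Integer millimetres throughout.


translate([266, 407, 0]) cylinder(h = 13, r = 85);


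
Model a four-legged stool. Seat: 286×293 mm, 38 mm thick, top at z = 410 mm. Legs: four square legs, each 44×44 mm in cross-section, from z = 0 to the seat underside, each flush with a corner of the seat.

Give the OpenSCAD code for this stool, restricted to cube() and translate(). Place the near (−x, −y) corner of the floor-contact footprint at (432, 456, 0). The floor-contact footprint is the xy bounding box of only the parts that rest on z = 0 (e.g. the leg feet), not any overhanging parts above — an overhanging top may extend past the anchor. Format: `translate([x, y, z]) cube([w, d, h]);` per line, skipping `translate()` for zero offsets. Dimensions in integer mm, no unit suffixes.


translate([432, 456, 372]) cube([286, 293, 38]);
translate([432, 456, 0]) cube([44, 44, 372]);
translate([674, 456, 0]) cube([44, 44, 372]);
translate([432, 705, 0]) cube([44, 44, 372]);
translate([674, 705, 0]) cube([44, 44, 372]);


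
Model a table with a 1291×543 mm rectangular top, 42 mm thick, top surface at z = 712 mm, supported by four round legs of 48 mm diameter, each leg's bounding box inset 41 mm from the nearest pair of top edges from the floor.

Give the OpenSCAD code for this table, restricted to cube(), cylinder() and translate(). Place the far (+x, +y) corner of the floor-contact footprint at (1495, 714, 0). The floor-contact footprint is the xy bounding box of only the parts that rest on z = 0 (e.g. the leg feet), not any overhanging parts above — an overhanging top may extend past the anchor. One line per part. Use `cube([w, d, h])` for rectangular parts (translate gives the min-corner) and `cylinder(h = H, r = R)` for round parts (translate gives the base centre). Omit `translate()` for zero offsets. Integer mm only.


translate([245, 212, 670]) cube([1291, 543, 42]);
translate([310, 277, 0]) cylinder(h = 670, r = 24);
translate([1471, 277, 0]) cylinder(h = 670, r = 24);
translate([310, 690, 0]) cylinder(h = 670, r = 24);
translate([1471, 690, 0]) cylinder(h = 670, r = 24);


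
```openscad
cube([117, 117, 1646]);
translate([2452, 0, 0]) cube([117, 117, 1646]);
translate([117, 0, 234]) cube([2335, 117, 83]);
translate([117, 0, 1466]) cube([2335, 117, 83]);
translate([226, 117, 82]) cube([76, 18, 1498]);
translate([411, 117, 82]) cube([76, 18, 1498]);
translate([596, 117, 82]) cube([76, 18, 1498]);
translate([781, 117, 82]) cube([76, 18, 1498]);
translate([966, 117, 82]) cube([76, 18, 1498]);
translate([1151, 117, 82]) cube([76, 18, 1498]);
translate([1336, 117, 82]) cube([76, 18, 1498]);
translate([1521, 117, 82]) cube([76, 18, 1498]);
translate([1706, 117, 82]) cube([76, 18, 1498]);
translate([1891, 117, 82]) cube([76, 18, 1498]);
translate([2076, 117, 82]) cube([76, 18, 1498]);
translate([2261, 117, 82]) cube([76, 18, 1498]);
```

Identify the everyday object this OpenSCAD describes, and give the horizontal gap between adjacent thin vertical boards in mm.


A fence section. The picket gap is 109 mm.

Two posts, two rails, 12 pickets — a fence section. Span 2335 mm holds 12 pickets of 76 mm with 13 equal gaps: ⌊(2335 − 12·76) / 13⌋ = 109 mm.


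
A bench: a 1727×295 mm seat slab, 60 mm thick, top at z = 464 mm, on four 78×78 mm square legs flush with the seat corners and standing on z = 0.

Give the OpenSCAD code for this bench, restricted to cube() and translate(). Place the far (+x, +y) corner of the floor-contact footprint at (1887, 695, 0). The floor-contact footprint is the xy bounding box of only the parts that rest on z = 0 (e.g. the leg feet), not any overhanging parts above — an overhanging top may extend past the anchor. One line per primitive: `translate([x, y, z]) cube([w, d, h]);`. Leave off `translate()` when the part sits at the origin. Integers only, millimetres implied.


translate([160, 400, 404]) cube([1727, 295, 60]);
translate([160, 400, 0]) cube([78, 78, 404]);
translate([160, 617, 0]) cube([78, 78, 404]);
translate([1809, 400, 0]) cube([78, 78, 404]);
translate([1809, 617, 0]) cube([78, 78, 404]);


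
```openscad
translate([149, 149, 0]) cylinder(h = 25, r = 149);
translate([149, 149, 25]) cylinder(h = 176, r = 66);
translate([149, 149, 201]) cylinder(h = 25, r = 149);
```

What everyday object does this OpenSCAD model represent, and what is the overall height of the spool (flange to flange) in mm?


A spool. The overall height is 226 mm.

Three coaxial cylinders, large–small–large — a spool. Two 25 mm flanges and a 176 mm core give 25 + 176 + 25 = 226 mm.


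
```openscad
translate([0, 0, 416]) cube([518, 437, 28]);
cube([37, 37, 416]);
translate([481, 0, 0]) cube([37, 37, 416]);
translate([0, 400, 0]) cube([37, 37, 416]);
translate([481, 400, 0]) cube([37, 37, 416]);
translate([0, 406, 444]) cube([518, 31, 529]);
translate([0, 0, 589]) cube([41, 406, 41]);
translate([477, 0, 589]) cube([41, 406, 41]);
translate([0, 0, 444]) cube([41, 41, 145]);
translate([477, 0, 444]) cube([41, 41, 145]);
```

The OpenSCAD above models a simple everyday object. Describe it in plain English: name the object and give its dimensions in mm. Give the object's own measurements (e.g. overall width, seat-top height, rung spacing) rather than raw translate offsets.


A chair. The seat is a 518×437×28 mm slab with its top at z = 444 mm, on four 37×37 mm corner legs (flush with the seat edges, standing on z = 0). A flat backrest 31 mm thick, 529 mm tall, spans the full seat width and rises from the seat top along its +y edge, rear face flush with the rear of the seat. Two armrests of 41×41 mm section run along each side from the seat's front edge to the front of the backrest, top faces 186 mm above the seat top and outer faces flush with the seat's x-edges; a 41×41 mm post under the front of each armrest stands on the seat at the front corner.


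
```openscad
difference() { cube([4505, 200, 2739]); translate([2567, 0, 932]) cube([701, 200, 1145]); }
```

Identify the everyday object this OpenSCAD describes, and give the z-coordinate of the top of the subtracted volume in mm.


A wall with a window opening. The window head height is 2077 mm.

A wall with a rectangular opening subtracted — a window. Sill at z = 932, opening 1145 mm tall, so the head is at 932 + 1145 = 2077 mm.


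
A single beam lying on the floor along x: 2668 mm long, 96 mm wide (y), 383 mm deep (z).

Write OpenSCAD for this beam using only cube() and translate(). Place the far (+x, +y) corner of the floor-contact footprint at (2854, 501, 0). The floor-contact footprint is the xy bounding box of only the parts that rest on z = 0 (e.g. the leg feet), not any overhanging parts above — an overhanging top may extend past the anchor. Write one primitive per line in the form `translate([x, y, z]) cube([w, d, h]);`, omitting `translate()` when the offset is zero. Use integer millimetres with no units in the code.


translate([186, 405, 0]) cube([2668, 96, 383]);


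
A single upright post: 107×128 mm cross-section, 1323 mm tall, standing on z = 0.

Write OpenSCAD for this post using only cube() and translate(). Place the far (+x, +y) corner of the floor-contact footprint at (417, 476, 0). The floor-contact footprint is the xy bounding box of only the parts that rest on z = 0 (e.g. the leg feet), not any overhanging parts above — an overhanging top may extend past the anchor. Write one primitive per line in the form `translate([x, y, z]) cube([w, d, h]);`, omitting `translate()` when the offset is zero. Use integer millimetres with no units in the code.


translate([310, 348, 0]) cube([107, 128, 1323]);


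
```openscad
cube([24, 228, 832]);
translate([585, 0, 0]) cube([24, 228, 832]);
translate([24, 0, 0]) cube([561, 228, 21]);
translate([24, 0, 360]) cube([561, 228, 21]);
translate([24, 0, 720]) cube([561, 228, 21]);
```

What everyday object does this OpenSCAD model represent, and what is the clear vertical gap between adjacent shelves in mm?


A bookshelf. The clear shelf gap is 339 mm.

Two tall side panels with 3 horizontal boards between them — a bookshelf. The first two shelf undersides are at z = 0 and z = 360; with shelf thickness 21, the clear gap is 360 − 0 − 21 = 339 mm.


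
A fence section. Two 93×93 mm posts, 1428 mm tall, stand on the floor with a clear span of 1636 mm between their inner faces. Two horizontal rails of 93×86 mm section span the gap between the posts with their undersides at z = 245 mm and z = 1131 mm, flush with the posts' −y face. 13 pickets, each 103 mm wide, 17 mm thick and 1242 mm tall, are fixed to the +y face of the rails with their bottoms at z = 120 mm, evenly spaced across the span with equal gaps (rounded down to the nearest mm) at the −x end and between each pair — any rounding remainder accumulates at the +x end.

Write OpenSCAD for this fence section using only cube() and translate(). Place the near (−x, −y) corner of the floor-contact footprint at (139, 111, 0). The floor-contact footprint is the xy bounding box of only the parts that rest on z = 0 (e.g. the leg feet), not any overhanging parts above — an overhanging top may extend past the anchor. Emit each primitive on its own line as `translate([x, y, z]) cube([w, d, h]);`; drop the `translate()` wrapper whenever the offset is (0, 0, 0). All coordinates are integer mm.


translate([139, 111, 0]) cube([93, 93, 1428]);
translate([1868, 111, 0]) cube([93, 93, 1428]);
translate([232, 111, 245]) cube([1636, 93, 86]);
translate([232, 111, 1131]) cube([1636, 93, 86]);
translate([253, 204, 120]) cube([103, 17, 1242]);
translate([377, 204, 120]) cube([103, 17, 1242]);
translate([501, 204, 120]) cube([103, 17, 1242]);
translate([625, 204, 120]) cube([103, 17, 1242]);
translate([749, 204, 120]) cube([103, 17, 1242]);
translate([873, 204, 120]) cube([103, 17, 1242]);
translate([997, 204, 120]) cube([103, 17, 1242]);
translate([1121, 204, 120]) cube([103, 17, 1242]);
translate([1245, 204, 120]) cube([103, 17, 1242]);
translate([1369, 204, 120]) cube([103, 17, 1242]);
translate([1493, 204, 120]) cube([103, 17, 1242]);
translate([1617, 204, 120]) cube([103, 17, 1242]);
translate([1741, 204, 120]) cube([103, 17, 1242]);


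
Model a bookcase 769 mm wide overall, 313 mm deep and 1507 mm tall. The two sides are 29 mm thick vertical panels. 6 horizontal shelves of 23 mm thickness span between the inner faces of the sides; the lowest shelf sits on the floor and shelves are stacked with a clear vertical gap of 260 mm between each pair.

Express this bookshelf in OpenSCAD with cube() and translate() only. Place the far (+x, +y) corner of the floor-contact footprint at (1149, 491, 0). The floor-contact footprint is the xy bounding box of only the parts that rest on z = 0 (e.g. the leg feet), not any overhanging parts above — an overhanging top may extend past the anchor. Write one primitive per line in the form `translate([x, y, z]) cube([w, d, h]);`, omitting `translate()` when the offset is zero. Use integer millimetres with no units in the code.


translate([380, 178, 0]) cube([29, 313, 1507]);
translate([1120, 178, 0]) cube([29, 313, 1507]);
translate([409, 178, 0]) cube([711, 313, 23]);
translate([409, 178, 283]) cube([711, 313, 23]);
translate([409, 178, 566]) cube([711, 313, 23]);
translate([409, 178, 849]) cube([711, 313, 23]);
translate([409, 178, 1132]) cube([711, 313, 23]);
translate([409, 178, 1415]) cube([711, 313, 23]);


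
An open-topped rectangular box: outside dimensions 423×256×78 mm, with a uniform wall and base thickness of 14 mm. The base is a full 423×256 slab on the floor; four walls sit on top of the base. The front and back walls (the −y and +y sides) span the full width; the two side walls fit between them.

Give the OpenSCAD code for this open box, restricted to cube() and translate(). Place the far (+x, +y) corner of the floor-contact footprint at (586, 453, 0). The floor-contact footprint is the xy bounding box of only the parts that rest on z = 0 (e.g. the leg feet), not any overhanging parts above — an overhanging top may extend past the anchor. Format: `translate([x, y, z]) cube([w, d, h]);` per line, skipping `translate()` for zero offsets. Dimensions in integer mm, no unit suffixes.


translate([163, 197, 0]) cube([423, 256, 14]);
translate([163, 197, 14]) cube([423, 14, 64]);
translate([163, 439, 14]) cube([423, 14, 64]);
translate([163, 211, 14]) cube([14, 228, 64]);
translate([572, 211, 14]) cube([14, 228, 64]);


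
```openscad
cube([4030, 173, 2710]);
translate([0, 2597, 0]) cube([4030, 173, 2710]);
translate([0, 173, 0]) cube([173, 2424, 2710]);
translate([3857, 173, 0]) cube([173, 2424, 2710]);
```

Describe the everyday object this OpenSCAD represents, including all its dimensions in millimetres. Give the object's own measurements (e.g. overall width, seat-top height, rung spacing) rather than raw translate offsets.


The wall frame of a small rectangular building: four walls, each 2710 mm tall and 173 mm thick, enclosing a footprint 4030 mm (x) by 2770 mm (y) outside-to-outside, with no floor or roof. The front and back walls (the −y and +y sides) span the full width; the two side walls fit between them.


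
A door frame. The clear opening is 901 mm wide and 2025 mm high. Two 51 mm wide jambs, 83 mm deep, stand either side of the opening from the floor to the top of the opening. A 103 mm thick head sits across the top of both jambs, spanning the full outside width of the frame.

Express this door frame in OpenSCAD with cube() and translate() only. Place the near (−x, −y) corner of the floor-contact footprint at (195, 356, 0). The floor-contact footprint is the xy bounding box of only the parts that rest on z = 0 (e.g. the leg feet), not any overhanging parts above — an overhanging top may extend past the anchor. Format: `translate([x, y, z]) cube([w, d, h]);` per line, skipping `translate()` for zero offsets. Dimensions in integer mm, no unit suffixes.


translate([195, 356, 0]) cube([51, 83, 2025]);
translate([1147, 356, 0]) cube([51, 83, 2025]);
translate([195, 356, 2025]) cube([1003, 83, 103]);


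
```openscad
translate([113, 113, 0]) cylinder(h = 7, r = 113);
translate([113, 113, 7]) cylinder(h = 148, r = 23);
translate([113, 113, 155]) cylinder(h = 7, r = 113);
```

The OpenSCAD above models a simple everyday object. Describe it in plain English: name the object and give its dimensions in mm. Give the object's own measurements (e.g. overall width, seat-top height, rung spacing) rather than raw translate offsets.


A spool: two coaxial disc flanges of radius 113 mm and thickness 7 mm, joined by a core cylinder of radius 23 mm and height 148 mm. The lower flange rests on z = 0 and the three cylinders share a vertical axis.


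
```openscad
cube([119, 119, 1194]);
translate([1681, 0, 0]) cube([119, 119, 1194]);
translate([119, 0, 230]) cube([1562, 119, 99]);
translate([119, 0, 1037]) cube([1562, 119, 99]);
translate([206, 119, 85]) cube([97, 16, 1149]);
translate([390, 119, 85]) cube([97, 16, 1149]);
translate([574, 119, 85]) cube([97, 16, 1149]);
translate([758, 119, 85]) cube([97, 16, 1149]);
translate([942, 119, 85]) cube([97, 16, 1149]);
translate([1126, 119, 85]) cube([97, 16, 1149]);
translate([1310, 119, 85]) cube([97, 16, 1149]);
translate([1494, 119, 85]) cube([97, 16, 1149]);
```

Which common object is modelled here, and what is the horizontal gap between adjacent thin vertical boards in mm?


A fence section. The picket gap is 87 mm.

Two posts, two rails, 8 pickets — a fence section. Span 1562 mm holds 8 pickets of 97 mm with 9 equal gaps: ⌊(1562 − 8·97) / 9⌋ = 87 mm.


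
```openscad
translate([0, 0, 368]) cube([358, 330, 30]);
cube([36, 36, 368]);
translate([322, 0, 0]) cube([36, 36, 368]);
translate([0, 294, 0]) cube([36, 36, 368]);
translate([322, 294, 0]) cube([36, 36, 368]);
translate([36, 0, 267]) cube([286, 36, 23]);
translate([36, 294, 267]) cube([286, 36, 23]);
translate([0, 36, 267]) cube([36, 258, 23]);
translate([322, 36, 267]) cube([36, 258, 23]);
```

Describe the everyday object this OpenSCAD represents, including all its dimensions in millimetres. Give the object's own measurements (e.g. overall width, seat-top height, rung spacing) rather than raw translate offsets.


A four-legged stool. The seat is a 358×330×30 mm slab whose top surface is at z = 398 mm; four square legs, each 36×36 mm in cross-section, run from the floor (z = 0) to the underside of the seat, each flush with a corner of the seat. Four stretchers, 36 mm wide and 23 mm tall, connect adjacent legs with their undersides at z = 267 mm, each running between the inner faces of the legs it joins and aligned with the legs' outer faces on the other axis.


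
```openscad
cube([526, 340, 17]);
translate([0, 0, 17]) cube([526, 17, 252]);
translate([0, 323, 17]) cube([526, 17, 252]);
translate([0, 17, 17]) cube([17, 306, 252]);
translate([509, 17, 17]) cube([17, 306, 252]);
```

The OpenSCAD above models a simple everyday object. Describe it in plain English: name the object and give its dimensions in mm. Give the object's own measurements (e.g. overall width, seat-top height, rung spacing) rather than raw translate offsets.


An open-topped rectangular box: outside dimensions 526×340×269 mm, with a uniform wall and base thickness of 17 mm. The base is a full 526×340 slab on the floor; four walls sit on top of the base. The front and back walls (the −y and +y sides) span the full width; the two side walls fit between them.


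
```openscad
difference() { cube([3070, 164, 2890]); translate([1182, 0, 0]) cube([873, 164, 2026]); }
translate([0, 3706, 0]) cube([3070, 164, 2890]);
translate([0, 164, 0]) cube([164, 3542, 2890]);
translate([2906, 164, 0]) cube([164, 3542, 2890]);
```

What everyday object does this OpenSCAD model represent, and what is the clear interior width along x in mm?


A single room. The interior width is 2742 mm.

Four walls enclosing a rectangle with a door in the front wall — a room. Outside width 3070 minus two 164 mm walls gives 2742 mm.


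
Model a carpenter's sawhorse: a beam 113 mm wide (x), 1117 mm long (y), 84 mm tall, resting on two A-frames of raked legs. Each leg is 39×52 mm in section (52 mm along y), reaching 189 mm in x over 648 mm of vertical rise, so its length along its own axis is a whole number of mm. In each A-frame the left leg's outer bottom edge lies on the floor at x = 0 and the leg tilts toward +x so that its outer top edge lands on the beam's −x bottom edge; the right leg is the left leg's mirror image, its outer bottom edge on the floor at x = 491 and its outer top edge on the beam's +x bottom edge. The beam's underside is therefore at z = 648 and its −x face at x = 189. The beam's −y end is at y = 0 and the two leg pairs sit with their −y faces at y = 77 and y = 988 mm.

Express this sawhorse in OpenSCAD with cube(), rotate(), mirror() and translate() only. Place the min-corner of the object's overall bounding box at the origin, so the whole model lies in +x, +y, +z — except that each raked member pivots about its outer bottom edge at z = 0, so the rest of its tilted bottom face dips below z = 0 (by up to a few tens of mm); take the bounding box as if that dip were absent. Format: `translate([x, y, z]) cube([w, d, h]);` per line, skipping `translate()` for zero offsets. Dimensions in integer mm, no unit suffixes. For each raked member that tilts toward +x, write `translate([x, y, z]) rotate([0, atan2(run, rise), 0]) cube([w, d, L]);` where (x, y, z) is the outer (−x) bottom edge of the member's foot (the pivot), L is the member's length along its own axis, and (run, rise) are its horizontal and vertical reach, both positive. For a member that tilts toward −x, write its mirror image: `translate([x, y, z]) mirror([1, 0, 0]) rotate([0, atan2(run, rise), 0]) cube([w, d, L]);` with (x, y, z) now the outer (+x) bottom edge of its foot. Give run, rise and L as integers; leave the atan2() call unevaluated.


// leg length = √(189² + 648²) = 675
// right-leg outer foot x = 2·189 + 113 = 491
// beam min-corner = (189, 0, 648)
translate([189, 0, 648]) cube([113, 1117, 84]);
translate([0, 77, 0]) rotate([0, atan2(189, 648), 0]) cube([39, 52, 675]);
translate([491, 77, 0]) mirror([1, 0, 0]) rotate([0, atan2(189, 648), 0]) cube([39, 52, 675]);
translate([0, 988, 0]) rotate([0, atan2(189, 648), 0]) cube([39, 52, 675]);
translate([491, 988, 0]) mirror([1, 0, 0]) rotate([0, atan2(189, 648), 0]) cube([39, 52, 675]);
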